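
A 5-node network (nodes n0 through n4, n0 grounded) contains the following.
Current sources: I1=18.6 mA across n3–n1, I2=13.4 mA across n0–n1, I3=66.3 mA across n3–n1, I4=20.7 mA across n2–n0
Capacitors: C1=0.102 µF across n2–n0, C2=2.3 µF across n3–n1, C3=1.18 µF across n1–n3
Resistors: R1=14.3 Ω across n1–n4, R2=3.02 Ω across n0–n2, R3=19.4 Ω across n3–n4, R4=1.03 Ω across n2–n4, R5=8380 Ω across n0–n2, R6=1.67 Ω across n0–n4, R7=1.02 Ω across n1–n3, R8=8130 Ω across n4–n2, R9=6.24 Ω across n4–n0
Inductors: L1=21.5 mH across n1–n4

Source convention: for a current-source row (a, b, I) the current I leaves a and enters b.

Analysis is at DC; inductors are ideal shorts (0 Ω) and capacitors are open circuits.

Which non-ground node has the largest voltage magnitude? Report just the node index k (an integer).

3

Element admittances at DC:
  I1: injects 0.0186 A into n1 (from n3)
  Y(C1) = 0.000 S between n2,n0
  Y(C2) = 0.000 S between n3,n1
  Y(R1) = 0.06993 S between n1,n4
  L1: short n1↔n4 (DC inductor)
  Y(C3) = 0.000 S between n1,n3
  Y(R2) = 0.3311 S between n0,n2
  Y(R3) = 0.05155 S between n3,n4
  Y(R4) = 0.9709 S between n2,n4
  Y(R5) = 0.0001193 S between n0,n2
  I2: injects 0.0134 A into n1 (from n0)
  Y(R6) = 0.5988 S between n0,n4
  Y(R7) = 0.9804 S between n1,n3
  Y(R8) = 0.0001230 S between n4,n2
  I3: injects 0.0663 A into n1 (from n3)
  Y(R9) = 0.1603 S between n4,n0
  I4: injects 0.0207 A into n0 (from n2)
Assemble and solve the 5×5 MNA system:
  V(n1)=-0.002022  V(n2)=-0.01740  V(n3)=-0.08429  V(n4)=-0.002022
  i(L1)=0.01764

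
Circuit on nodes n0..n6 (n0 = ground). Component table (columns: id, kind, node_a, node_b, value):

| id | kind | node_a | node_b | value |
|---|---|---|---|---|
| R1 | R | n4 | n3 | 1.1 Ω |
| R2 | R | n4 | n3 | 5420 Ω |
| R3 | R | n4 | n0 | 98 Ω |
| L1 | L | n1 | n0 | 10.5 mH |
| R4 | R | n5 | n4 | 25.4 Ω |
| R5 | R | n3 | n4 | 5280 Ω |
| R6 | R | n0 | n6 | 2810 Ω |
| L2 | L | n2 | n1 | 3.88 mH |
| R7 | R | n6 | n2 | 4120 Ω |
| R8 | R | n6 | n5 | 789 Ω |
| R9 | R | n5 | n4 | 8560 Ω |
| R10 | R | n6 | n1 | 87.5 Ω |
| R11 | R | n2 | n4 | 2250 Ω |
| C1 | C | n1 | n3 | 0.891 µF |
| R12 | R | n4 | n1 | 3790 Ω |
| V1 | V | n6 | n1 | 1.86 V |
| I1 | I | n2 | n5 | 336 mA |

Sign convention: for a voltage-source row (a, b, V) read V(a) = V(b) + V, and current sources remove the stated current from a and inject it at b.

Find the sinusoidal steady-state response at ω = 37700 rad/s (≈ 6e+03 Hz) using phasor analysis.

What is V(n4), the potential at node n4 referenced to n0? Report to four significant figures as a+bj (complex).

-2.265-1.047j V

Apply KCL at each of the 6 non-ground nodes and solve the resulting linear system.
Node n1: branches {L1, L2, R10, C1, R12, V1} → V_1 = -2.918+9.298j
Node n2: branches {L2, R7, R11, I1} → V_2 = -7.133-39.32j
Node n3: branches {R1, R2, R5, C1} → V_3 = -2.647-1.057j
Node n4: branches {R1, R2, R3, R4, R5, R9, R11, R12} → V_4 = -2.265-1.047j
Node n5: branches {R4, R8, R9, I1} → V_5 = 6.017-0.7250j
Node n6: branches {R6, R7, R8, R10, V1} → V_6 = -1.058+9.298j
Source currents: i(V1)=-0.01339-0.02781j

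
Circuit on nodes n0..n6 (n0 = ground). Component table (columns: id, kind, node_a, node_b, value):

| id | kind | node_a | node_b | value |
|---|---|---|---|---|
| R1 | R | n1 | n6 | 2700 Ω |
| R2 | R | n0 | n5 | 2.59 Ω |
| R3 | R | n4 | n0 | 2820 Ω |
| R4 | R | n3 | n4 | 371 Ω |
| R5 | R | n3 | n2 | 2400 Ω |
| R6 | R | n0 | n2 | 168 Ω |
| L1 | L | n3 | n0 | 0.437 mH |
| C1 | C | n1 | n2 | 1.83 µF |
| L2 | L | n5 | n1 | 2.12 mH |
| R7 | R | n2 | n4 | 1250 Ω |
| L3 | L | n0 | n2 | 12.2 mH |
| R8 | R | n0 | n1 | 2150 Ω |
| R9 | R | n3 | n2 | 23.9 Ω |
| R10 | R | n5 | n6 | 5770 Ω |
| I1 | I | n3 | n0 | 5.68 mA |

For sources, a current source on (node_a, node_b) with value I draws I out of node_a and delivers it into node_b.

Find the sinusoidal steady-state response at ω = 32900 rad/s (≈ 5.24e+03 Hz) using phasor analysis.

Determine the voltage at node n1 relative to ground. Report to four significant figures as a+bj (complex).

0.01868-0.06702j V

Element admittances at ω=32900 rad/s:
  Y(R1) = 0.0003704+0.000j S between n1,n6
  Y(R2) = 0.3861+0.000j S between n0,n5
  Y(R3) = 0.0003546+0.000j S between n4,n0
  Y(R4) = 0.002695+0.000j S between n3,n4
  Y(R5) = 0.0004167+0.000j S between n3,n2
  Y(R6) = 0.005952+0.000j S between n0,n2
  Y(L1) = 0.000-0.06955j S between n3,n0
  Y(C1) = 0.000+0.06021j S between n1,n2
  Y(L2) = 0.000-0.01434j S between n5,n1
  Y(R7) = 0.0008000+0.000j S between n2,n4
  Y(L3) = 0.000-0.002491j S between n0,n2
  Y(R8) = 0.0004651+0.000j S between n0,n1
  Y(R9) = 0.04184+0.000j S between n3,n2
  Y(R10) = 0.0001733+0.000j S between n5,n6
  I1: injects 0.00568 A into n0 (from n3)
Assemble and solve the 6×6 MNA system:
  V(n1)=0.01868-0.06702j  V(n2)=0.01300-0.05144j  V(n3)=-0.01008-0.06742j  V(n4)=-0.004356-0.05789j  V(n5)=-0.002452-0.0008048j  V(n6)=0.01194-0.04591j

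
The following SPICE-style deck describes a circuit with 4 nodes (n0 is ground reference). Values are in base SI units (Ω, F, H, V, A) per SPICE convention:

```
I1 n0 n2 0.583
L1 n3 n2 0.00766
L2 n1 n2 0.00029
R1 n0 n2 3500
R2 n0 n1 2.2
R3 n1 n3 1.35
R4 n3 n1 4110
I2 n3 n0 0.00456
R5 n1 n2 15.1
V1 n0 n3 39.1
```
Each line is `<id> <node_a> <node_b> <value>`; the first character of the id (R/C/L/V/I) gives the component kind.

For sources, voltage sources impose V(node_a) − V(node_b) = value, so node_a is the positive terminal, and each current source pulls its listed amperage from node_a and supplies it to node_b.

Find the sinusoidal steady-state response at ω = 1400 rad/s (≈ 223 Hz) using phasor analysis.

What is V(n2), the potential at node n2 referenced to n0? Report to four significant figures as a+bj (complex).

-24.40+1.350j V

Apply KCL at each of the 3 non-ground nodes and solve the resulting linear system.
Node n1: branches {L2, R2, R3, R4, R5} → V_1 = -23.85+1.146j
Node n2: branches {I1, L1, L2, R1, R5} → V_2 = -24.40+1.350j
Node n3: branches {L1, R3, R4, I2, V1} → V_3 = -39.10+0.000j
Source currents: i(V1)=-11.42+0.5215j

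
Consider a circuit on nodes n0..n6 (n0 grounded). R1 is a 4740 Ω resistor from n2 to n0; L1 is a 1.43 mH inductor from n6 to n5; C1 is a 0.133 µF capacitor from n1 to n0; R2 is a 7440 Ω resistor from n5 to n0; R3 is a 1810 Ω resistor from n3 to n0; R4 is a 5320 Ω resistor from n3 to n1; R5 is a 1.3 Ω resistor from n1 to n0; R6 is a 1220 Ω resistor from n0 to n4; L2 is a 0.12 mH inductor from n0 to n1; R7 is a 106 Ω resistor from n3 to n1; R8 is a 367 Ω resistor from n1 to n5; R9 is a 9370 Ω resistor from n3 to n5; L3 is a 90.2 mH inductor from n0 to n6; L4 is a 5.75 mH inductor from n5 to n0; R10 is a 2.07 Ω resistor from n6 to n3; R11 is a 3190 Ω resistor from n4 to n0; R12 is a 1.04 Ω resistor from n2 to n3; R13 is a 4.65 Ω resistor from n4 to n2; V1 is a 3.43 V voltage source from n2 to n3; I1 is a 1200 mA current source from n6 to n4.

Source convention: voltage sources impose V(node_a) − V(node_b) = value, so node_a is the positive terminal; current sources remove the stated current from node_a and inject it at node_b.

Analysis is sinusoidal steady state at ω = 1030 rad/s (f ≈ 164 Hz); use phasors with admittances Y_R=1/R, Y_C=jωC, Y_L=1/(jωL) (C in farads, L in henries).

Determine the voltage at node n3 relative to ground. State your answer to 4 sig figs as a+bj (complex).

2.381-0.2561j V

Element admittances at ω=1030 rad/s:
  Y(R1) = 0.0002110+0.000j S between n2,n0
  Y(L1) = 0.000-0.6789j S between n6,n5
  Y(C1) = 0.000+0.0001370j S between n1,n0
  Y(R2) = 0.0001344+0.000j S between n5,n0
  Y(R3) = 0.0005525+0.000j S between n3,n0
  Y(R4) = 0.0001880+0.000j S between n3,n1
  Y(R5) = 0.7692+0.000j S between n1,n0
  Y(R6) = 0.0008197+0.000j S between n0,n4
  Y(L2) = 0.000-8.091j S between n0,n1
  Y(R7) = 0.009434+0.000j S between n3,n1
  Y(R8) = 0.002725+0.000j S between n1,n5
  Y(R9) = 0.0001067+0.000j S between n3,n5
  Y(L3) = 0.000-0.01076j S between n0,n6
  Y(L4) = 0.000-0.1688j S between n5,n0
  Y(R10) = 0.4831+0.000j S between n6,n3
  Y(R11) = 0.0003135+0.000j S between n4,n0
  Y(R12) = 0.9615+0.000j S between n2,n3
  Y(R13) = 0.2151+0.000j S between n4,n2
  V1: constraint V(n2)−V(n3) = 3.43
  I1: injects 1.2 A into n4 (from n6)
Assemble and solve the 7×7 MNA system:
  V(n1)=0.0006420+0.002762j  V(n2)=5.811-0.2561j  V(n3)=2.381-0.2561j  V(n4)=11.33-0.2547j  V(n5)=-0.01970-0.2096j  V(n6)=-0.02371-0.2623j
  i(V1)=-2.112+0.0003427j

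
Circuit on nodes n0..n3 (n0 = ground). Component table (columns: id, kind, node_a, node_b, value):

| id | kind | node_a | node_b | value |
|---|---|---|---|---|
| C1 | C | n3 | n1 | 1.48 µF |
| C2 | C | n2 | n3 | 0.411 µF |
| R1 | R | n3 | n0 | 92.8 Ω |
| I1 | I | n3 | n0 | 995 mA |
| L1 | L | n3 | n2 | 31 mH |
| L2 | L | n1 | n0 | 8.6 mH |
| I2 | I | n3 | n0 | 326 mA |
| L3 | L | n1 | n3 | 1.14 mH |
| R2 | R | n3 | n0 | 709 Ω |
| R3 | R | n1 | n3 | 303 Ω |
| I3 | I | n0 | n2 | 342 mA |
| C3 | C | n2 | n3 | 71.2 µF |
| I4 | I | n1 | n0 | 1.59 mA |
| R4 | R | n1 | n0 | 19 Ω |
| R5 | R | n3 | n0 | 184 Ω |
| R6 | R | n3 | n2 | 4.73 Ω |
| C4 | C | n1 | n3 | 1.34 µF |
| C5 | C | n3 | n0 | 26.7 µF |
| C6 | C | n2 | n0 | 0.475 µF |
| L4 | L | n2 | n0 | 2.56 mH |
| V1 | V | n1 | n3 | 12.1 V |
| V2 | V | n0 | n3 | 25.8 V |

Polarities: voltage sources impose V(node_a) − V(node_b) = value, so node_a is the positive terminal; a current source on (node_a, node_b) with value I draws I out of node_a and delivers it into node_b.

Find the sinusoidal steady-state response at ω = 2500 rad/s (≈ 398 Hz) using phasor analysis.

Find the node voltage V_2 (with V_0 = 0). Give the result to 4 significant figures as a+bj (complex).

MNA unknowns: 3 node voltages V₁..V_3 plus 2 source currents (V1, V2)
C1: Y=0.000+0.003700j on G[3,1]
C2: Y=0.000+0.001027j on G[2,3]
R1: Y=0.01078+0.000j on G[3,0]
I1: z[3]−=0.995, z[0]+=0.995
L1: Y=0.000-0.01290j on G[3,2]
L2: Y=0.000-0.04651j on G[1,0]
I2: z[3]−=0.326, z[0]+=0.326
L3: Y=0.000-0.3509j on G[1,3]
R2: Y=0.001410+0.000j on G[3,0]
R3: Y=0.003300+0.000j on G[1,3]
I3: z[0]−=0.342, z[2]+=0.342
C3: Y=0.000+0.1780j on G[2,3]
I4: z[1]−=0.00159, z[0]+=0.00159
R4: Y=0.05263+0.000j on G[1,0]
R5: Y=0.005435+0.000j on G[3,0]
R6: Y=0.2114+0.000j on G[3,2]
C4: Y=0.000+0.003350j on G[1,3]
C5: Y=0.000+0.06675j on G[3,0]
C6: Y=0.000+0.001187j on G[2,0]
L4: Y=0.000-0.1562j on G[2,0]
V1: row V1−V3=12.1, i_V1 at 1,3
V2: row V0−V3=25.8, i_V2 at 0,3
solve → V1=-13.70+0.000j, V2=-25.17-18.96j, V3=-25.80+0.000j
aux → i_V1=0.6795+3.523j, i_V2=-3.134+2.819j

-25.17-18.96j V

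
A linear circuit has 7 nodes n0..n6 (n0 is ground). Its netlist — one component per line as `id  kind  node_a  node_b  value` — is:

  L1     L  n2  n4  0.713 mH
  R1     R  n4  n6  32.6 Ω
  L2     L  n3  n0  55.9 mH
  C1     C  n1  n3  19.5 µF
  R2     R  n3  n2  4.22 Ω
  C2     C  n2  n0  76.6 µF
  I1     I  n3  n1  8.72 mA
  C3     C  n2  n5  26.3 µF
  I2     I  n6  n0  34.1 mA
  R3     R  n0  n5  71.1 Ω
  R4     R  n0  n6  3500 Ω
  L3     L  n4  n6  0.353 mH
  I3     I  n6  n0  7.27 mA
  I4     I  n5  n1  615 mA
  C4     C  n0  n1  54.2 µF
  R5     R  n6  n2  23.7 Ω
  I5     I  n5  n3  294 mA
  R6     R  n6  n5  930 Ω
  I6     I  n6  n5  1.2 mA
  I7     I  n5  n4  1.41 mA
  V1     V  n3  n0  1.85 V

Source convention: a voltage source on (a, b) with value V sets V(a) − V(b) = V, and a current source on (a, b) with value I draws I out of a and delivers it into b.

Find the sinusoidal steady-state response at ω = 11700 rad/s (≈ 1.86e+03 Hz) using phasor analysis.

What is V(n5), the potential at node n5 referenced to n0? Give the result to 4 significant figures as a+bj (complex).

-0.3599+3.454j V

Apply KCL at each of the 6 non-ground nodes and solve the resulting linear system.
Node n1: branches {C1, I1, I4, C4} → V_1 = 0.4895-0.7233j
Node n2: branches {L1, R2, C2, C3, R5} → V_2 = -0.1904+0.5151j
Node n3: branches {L2, C1, R2, I1, I5, V1} → V_3 = 1.850+0.000j
Node n4: branches {L1, R1, L3, I7} → V_4 = -0.3503+0.2630j
Node n5: branches {C3, R3, I4, I5, R6, I6, I7} → V_5 = -0.3599+3.454j
Node n6: branches {R1, I2, R4, L3, I3, R5, R6, I6} → V_6 = -0.4445+0.1443j
Source currents: i(V1)=-0.03321-0.1855j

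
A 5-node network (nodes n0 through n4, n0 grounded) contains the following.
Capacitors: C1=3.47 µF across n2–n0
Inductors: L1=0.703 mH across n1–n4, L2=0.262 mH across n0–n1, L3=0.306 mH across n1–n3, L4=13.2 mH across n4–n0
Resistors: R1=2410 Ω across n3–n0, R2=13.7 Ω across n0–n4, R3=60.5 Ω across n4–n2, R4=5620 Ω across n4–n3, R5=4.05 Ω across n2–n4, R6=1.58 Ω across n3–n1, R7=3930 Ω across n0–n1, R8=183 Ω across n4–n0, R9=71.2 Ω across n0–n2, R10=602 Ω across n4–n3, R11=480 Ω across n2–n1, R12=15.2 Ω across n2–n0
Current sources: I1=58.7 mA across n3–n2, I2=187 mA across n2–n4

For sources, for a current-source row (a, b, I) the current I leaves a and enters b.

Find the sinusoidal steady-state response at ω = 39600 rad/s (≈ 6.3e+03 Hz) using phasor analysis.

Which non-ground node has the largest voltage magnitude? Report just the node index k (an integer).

4

Apply KCL at each of the 4 non-ground nodes and solve the resulting linear system.
Node n1: branches {L1, L2, L3, R6, R7, R11} → V_1 = 0.1265-0.4206j
Node n2: branches {C1, I1, R3, R5, R9, R11, R12, I2} → V_2 = 0.04245+0.03094j
Node n3: branches {R1, I1, R4, L3, R6, R10} → V_3 = 0.03646-0.4306j
Node n4: branches {L1, R2, R3, R4, R5, R8, R10, L4, I2} → V_4 = 0.5255+0.06603j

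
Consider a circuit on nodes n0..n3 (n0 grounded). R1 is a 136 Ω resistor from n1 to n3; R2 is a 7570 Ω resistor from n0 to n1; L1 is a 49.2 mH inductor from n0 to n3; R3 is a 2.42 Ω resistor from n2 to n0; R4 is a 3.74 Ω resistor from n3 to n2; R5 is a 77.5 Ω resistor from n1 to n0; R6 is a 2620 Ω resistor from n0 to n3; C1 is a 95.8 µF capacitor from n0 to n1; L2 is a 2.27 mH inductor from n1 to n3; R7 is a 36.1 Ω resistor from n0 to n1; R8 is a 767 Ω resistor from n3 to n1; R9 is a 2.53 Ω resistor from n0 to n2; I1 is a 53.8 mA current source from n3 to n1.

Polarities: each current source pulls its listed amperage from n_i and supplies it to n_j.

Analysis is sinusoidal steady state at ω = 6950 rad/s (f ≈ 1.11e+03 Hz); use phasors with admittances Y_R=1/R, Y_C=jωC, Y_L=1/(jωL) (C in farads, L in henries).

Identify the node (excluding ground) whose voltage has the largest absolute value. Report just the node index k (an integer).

Element admittances at ω=6950 rad/s:
  Y(R1) = 0.007353+0.000j S between n1,n3
  Y(R2) = 0.0001321+0.000j S between n0,n1
  Y(L1) = 0.000-0.002924j S between n0,n3
  Y(R3) = 0.4132+0.000j S between n2,n0
  Y(R4) = 0.2674+0.000j S between n3,n2
  Y(R5) = 0.01290+0.000j S between n1,n0
  Y(R6) = 0.0003817+0.000j S between n0,n3
  Y(C1) = 0.000+0.6658j S between n0,n1
  Y(L2) = 0.000-0.06339j S between n1,n3
  Y(R7) = 0.02770+0.000j S between n0,n1
  Y(R8) = 0.001304+0.000j S between n3,n1
  Y(R9) = 0.3953+0.000j S between n0,n2
  I1: injects 0.0538 A into n1 (from n3)
Assemble and solve the 3×3 MNA system:
  V(n1)=0.03088-0.07365j  V(n2)=-0.06176-0.02258j  V(n3)=-0.2485-0.09084j

3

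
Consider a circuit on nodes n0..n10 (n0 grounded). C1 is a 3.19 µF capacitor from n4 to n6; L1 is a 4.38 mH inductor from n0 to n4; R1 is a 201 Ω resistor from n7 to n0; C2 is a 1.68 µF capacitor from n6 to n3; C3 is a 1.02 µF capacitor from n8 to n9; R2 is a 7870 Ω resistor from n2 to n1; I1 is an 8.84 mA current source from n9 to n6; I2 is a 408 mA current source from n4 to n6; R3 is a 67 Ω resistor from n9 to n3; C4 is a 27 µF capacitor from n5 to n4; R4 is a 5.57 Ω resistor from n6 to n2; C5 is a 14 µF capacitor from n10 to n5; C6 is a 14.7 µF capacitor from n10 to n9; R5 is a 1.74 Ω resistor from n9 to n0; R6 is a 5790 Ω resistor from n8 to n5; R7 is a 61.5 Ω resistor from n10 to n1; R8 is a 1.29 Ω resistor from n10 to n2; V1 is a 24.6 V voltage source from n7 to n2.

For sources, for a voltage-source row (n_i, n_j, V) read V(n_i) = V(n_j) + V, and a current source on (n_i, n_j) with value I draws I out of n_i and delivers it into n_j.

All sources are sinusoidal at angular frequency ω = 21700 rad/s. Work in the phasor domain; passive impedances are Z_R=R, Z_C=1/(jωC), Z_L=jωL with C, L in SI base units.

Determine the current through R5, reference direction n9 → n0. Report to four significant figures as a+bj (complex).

MNA unknowns: 10 node voltages V₁..V_10 plus 1 source current (V1)
C1: Y=0.000+0.06922j on G[4,6]
L1: Y=0.000-0.01052j on G[0,4]
R1: Y=0.004975+0.000j on G[7,0]
C2: Y=0.000+0.03646j on G[6,3]
C3: Y=0.000+0.02213j on G[8,9]
R2: Y=0.0001271+0.000j on G[2,1]
I1: z[9]−=0.00884, z[6]+=0.00884
I2: z[4]−=0.408, z[6]+=0.408
R3: Y=0.01493+0.000j on G[9,3]
C4: Y=0.000+0.5859j on G[5,4]
R4: Y=0.1795+0.000j on G[6,2]
C5: Y=0.000+0.3038j on G[10,5]
C6: Y=0.000+0.3190j on G[10,9]
R5: Y=0.5747+0.000j on G[9,0]
R6: Y=0.0001727+0.000j on G[8,5]
R7: Y=0.01626+0.000j on G[10,1]
R8: Y=0.7752+0.000j on G[10,2]
V1: row V7−V2=24.6, i_V1 at 7,2
solve → V1=-0.2683+0.4812j, V2=-0.09817+0.3661j, V3=1.140+0.4432j, V4=0.1444+1.916j, V5=0.002717+1.427j, V6=1.321-0.1246j, V7=24.50+0.3661j, V8=-0.2360-0.002390j, V9=-0.2472-0.0005265j, V10=-0.2697+0.4821j
aux → i_V1=-0.1219-0.001822j

-0.1421-0.0003026j A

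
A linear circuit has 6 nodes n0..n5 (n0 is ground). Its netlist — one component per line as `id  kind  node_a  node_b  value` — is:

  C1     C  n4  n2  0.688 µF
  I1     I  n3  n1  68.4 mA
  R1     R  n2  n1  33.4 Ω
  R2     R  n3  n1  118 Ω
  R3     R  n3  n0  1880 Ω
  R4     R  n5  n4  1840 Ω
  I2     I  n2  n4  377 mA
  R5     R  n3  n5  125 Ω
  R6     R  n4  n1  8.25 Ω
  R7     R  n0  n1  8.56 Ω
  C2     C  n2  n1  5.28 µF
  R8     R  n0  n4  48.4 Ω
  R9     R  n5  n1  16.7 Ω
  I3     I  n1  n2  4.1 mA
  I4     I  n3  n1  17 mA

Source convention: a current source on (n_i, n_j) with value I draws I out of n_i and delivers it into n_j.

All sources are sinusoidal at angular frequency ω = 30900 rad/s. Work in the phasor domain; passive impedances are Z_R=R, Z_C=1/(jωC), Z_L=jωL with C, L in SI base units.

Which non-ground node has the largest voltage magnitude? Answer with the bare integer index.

3

Element admittances at ω=30900 rad/s:
  Y(C1) = 0.000+0.02126j S between n4,n2
  I1: injects 0.0684 A into n1 (from n3)
  Y(R1) = 0.02994+0.000j S between n2,n1
  Y(R2) = 0.008475+0.000j S between n3,n1
  Y(R3) = 0.0005319+0.000j S between n3,n0
  Y(R4) = 0.0005435+0.000j S between n5,n4
  I2: injects 0.377 A into n4 (from n2)
  Y(R5) = 0.008000+0.000j S between n3,n5
  Y(R6) = 0.1212+0.000j S between n4,n1
  Y(R7) = 0.1168+0.000j S between n0,n1
  Y(C2) = 0.000+0.1632j S between n2,n1
  Y(R8) = 0.02066+0.000j S between n0,n4
  Y(R9) = 0.05988+0.000j S between n5,n1
  I3: injects 0.0041 A into n2 (from n1)
  I4: injects 0.017 A into n1 (from n3)
Assemble and solve the 5×5 MNA system:
  V(n1)=-0.3305+0.05470j  V(n2)=-0.3804+2.027j  V(n3)=-5.624+0.05144j  V(n4)=2.013-0.3106j  V(n5)=-0.9308+0.05142j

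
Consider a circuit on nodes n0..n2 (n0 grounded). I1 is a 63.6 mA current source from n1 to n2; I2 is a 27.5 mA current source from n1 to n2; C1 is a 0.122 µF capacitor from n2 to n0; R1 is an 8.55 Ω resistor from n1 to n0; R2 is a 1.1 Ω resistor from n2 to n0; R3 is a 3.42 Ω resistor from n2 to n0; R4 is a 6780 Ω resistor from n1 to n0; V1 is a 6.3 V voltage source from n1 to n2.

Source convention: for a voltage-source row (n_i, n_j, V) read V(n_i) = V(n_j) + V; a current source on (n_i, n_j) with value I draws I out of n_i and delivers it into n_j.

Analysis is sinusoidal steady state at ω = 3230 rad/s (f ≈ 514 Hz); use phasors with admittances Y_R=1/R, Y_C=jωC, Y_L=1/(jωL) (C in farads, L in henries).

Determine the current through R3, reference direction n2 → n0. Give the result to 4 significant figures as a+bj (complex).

Apply KCL at each of the 2 non-ground nodes and solve the resulting linear system.
Node n1: branches {I1, I2, R1, R4, V1} → V_1 = 5.740+0.0001672j
Node n2: branches {I1, I2, C1, R2, R3, V1} → V_2 = -0.5595+0.0001672j
Source currents: i(V1)=-0.7633-1.958e-05j

-0.1636+4.889e-05j A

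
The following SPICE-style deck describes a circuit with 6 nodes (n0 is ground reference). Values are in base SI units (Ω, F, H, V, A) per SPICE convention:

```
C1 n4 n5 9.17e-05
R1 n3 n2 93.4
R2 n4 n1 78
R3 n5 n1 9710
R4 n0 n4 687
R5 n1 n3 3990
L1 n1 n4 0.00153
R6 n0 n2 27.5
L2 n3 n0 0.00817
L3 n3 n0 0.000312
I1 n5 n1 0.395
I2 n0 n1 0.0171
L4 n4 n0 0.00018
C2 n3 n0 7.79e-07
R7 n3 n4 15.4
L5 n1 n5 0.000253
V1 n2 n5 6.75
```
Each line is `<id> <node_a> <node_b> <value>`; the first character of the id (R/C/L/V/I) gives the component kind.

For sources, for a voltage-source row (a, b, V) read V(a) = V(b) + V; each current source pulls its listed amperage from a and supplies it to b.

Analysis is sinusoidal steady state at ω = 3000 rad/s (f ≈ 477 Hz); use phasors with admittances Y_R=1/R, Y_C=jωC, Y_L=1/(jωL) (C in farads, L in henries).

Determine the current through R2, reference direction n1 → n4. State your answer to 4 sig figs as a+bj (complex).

Apply KCL at each of the 5 non-ground nodes and solve the resulting linear system.
Node n1: branches {R2, R3, R5, L1, I1, I2, L5} → V_1 = -1.496+2.673j
Node n2: branches {R1, R6, V1} → V_2 = 4.968+2.806j
Node n3: branches {R1, R5, L2, L3, C2, R7} → V_3 = -0.01710+0.05272j
Node n4: branches {C1, R2, R4, L1, L4, R7} → V_4 = 0.06523-0.1199j
Node n5: branches {C1, R3, I1, L5, V1} → V_5 = -1.782+2.806j
Source currents: i(V1)=-0.2340-0.1315j

-0.02001+0.03580j A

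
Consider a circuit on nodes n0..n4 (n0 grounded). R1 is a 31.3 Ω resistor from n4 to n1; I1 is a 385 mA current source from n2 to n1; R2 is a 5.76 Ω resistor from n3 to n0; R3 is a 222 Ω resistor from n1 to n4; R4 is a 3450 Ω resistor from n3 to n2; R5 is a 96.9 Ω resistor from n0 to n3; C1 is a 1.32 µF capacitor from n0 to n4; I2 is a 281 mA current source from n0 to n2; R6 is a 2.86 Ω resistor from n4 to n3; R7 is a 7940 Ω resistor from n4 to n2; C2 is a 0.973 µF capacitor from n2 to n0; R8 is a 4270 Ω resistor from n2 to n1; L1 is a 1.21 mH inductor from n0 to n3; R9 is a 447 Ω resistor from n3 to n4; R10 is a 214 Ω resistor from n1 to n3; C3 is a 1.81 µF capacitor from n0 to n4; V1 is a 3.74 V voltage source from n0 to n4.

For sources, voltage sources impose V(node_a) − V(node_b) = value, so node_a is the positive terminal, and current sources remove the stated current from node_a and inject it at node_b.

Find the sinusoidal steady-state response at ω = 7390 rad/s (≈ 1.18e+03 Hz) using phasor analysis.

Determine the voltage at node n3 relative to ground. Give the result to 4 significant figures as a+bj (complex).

MNA unknowns: 4 node voltages V₁..V_4 plus 1 source current (V1)
R1: Y=0.03195+0.000j on G[4,1]
I1: z[2]−=0.385, z[1]+=0.385
R2: Y=0.1736+0.000j on G[3,0]
R3: Y=0.004505+0.000j on G[1,4]
R4: Y=0.0002899+0.000j on G[3,2]
R5: Y=0.01032+0.000j on G[0,3]
C1: Y=0.000+0.009755j on G[0,4]
I2: z[0]−=0.281, z[2]+=0.281
R6: Y=0.3497+0.000j on G[4,3]
R7: Y=0.0001259+0.000j on G[4,2]
C2: Y=0.000+0.007190j on G[2,0]
R8: Y=0.0002342+0.000j on G[2,1]
L1: Y=0.000-0.1118j on G[0,3]
R9: Y=0.002237+0.000j on G[3,4]
R10: Y=0.004673+0.000j on G[1,3]
C3: Y=0.000+0.01338j on G[0,4]
V1: row V0−V4=3.74, i_V1 at 0,4
solve → V1=5.746+0.02849j, V2=-1.312+14.32j, V3=-2.288-0.4653j, V4=-3.740+0.000j
aux → i_V1=-0.8569+0.07439j

-2.288-0.4653j V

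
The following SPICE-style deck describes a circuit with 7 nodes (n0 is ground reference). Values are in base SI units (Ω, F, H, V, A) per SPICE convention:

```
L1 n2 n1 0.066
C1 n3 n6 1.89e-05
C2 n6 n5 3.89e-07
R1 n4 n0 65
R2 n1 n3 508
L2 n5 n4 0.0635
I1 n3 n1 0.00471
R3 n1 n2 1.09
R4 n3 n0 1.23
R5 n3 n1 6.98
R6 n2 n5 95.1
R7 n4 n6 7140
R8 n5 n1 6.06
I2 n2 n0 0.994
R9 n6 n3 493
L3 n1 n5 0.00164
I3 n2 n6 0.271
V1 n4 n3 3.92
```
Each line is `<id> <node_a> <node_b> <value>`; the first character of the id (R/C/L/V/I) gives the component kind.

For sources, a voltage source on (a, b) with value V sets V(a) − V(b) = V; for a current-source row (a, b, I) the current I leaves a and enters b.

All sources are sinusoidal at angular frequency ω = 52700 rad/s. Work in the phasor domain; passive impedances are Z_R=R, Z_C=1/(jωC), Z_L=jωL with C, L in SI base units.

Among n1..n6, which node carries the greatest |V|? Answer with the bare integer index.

Element admittances at ω=52700 rad/s:
  Y(L1) = 0.000-0.0002875j S between n2,n1
  Y(C1) = 0.000+0.9960j S between n3,n6
  Y(C2) = 0.000+0.02050j S between n6,n5
  Y(R1) = 0.01538+0.000j S between n4,n0
  Y(R2) = 0.001969+0.000j S between n1,n3
  Y(L2) = 0.000-0.0002988j S between n5,n4
  I1: injects 0.00471 A into n1 (from n3)
  Y(R3) = 0.9174+0.000j S between n1,n2
  Y(R4) = 0.8130+0.000j S between n3,n0
  Y(R5) = 0.1433+0.000j S between n3,n1
  Y(R6) = 0.01052+0.000j S between n2,n5
  Y(R7) = 0.0001401+0.000j S between n4,n6
  Y(R8) = 0.1650+0.000j S between n5,n1
  I2: injects 0.994 A into n0 (from n2)
  Y(R9) = 0.002028+0.000j S between n6,n3
  Y(L3) = 0.000-0.01157j S between n1,n5
  I3: injects 0.271 A into n6 (from n2)
  V1: constraint V(n4)−V(n3) = 3.92
Assemble and solve the 7×7 MNA system:
  V(n1)=-9.634+1.115j  V(n2)=-11.00+1.125j  V(n3)=-1.273+0.000j  V(n4)=2.647+0.000j  V(n5)=-9.515+2.046j  V(n6)=-1.438-0.2262j
  i(V1)=-0.04069+0.003603j

2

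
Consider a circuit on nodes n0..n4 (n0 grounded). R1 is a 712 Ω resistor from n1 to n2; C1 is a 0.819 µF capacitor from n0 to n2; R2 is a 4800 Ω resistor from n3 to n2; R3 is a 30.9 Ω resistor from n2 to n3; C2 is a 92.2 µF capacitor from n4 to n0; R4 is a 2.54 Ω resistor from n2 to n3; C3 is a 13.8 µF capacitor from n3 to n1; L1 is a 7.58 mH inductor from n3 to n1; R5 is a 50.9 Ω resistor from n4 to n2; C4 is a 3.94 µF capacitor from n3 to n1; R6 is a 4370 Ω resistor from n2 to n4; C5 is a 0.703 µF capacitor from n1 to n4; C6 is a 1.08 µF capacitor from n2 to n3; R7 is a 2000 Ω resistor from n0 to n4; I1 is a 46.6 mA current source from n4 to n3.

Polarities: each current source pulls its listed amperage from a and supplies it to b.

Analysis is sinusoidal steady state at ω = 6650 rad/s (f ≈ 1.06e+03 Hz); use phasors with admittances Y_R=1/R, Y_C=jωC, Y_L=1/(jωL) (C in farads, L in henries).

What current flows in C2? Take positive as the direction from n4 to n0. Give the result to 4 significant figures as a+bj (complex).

MNA unknowns: 4 node voltages V₁..V_4
R1: Y=0.001404+0.000j on G[1,2]
C1: Y=0.000+0.005446j on G[0,2]
R2: Y=0.0002083+0.000j on G[3,2]
R3: Y=0.03236+0.000j on G[2,3]
C2: Y=0.000+0.6131j on G[4,0]
R4: Y=0.3937+0.000j on G[2,3]
C3: Y=0.000+0.09177j on G[3,1]
L1: Y=0.000-0.01984j on G[3,1]
R5: Y=0.01965+0.000j on G[4,2]
C4: Y=0.000+0.02620j on G[3,1]
R6: Y=0.0002288+0.000j on G[2,4]
C5: Y=0.000+0.004675j on G[1,4]
C6: Y=0.000+0.007182j on G[2,3]
R7: Y=0.0005000+0.000j on G[0,4]
I1: z[4]−=0.0466, z[3]+=0.0466
solve → V1=1.861-0.9189j, V2=1.852-0.9409j, V3=1.951-0.9632j, V4=-0.01646+0.008344j

-0.005116-0.01009j A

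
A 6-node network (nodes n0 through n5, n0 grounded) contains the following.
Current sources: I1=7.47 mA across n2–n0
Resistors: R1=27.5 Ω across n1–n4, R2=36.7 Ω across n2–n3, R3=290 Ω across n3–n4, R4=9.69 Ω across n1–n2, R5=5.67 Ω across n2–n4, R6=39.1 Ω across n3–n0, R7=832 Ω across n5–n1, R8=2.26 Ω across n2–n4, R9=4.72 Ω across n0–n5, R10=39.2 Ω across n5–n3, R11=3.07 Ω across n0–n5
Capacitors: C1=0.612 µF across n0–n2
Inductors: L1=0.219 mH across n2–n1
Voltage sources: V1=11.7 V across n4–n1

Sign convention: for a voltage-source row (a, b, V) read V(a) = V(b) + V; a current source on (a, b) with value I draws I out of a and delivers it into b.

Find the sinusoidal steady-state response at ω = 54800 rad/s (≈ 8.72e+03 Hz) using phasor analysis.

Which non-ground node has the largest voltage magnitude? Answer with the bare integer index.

1

Apply KCL at each of the 5 non-ground nodes and solve the resulting linear system.
Node n1: branches {R1, R4, R7, L1, V1} → V_1 = -9.803-1.092j
Node n2: branches {I1, R2, R4, R5, R8, C1, L1} → V_2 = 0.08652+0.04240j
Node n3: branches {R2, R3, R6, R10} → V_3 = 0.1038-0.03311j
Node n4: branches {R1, R3, R5, R8, V1} → V_4 = 1.897-1.092j
Node n5: branches {R7, R9, R10, R11} → V_5 = -0.01619-0.003822j
Source currents: i(V1)=-1.552+0.7056j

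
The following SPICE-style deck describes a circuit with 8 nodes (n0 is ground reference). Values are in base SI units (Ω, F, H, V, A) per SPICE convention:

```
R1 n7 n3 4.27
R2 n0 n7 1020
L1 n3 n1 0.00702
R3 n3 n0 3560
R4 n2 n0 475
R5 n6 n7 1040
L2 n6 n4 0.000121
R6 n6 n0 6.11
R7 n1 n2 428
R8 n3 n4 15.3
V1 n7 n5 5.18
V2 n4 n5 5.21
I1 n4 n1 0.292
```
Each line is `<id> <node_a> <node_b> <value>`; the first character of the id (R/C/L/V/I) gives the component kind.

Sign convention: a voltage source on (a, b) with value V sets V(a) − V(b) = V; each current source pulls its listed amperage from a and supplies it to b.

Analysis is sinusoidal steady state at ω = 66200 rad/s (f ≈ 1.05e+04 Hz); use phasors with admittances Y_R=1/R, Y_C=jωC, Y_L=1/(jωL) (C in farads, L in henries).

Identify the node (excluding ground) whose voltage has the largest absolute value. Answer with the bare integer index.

1

Element admittances at ω=66200 rad/s:
  Y(R1) = 0.2342+0.000j S between n7,n3
  Y(R2) = 0.0009804+0.000j S between n0,n7
  Y(L1) = 0.000-0.002152j S between n3,n1
  Y(R3) = 0.0002809+0.000j S between n3,n0
  Y(R4) = 0.002105+0.000j S between n2,n0
  Y(R5) = 0.0009615+0.000j S between n6,n7
  Y(L2) = 0.000-0.1248j S between n6,n4
  Y(R6) = 0.1637+0.000j S between n6,n0
  Y(R7) = 0.002336+0.000j S between n1,n2
  Y(R8) = 0.06536+0.000j S between n3,n4
  V1: constraint V(n7)−V(n5) = 5.18
  V2: constraint V(n4)−V(n5) = 5.21
  I1: injects 0.292 A into n1 (from n4)
Assemble and solve the 9×9 MNA system:
  V(n1)=55.58+105.5j  V(n2)=29.23+55.49j  V(n3)=1.282-1.599j  V(n4)=0.5375-1.211j  V(n5)=-4.672-1.211j  V(n6)=-0.3813-0.7038j  V(n7)=0.5075-1.211j
  i(V1)=0.1801-0.08931j  i(V2)=-0.1801+0.08931j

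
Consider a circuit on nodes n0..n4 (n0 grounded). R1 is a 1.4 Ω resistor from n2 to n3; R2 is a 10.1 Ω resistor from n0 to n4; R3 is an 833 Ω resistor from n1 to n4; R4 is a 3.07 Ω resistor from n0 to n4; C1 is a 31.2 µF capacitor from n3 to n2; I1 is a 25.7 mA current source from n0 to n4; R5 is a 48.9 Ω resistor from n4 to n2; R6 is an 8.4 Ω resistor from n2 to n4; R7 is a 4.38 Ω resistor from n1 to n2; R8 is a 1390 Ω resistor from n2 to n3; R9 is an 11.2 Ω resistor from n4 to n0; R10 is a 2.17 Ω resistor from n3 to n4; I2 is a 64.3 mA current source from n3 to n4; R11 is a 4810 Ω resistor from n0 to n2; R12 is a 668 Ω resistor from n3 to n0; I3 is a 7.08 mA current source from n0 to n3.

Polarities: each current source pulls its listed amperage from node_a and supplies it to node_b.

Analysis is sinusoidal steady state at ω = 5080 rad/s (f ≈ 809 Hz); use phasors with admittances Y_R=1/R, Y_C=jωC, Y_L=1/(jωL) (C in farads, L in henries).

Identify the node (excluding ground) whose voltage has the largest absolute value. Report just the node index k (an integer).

4

Apply KCL at each of the 4 non-ground nodes and solve the resulting linear system.
Node n1: branches {R3, R7} → V_1 = -0.01871-0.002302j
Node n2: branches {R1, C1, R5, R6, R7, R8, R11} → V_2 = -0.01914-0.002315j
Node n3: branches {R1, C1, R8, R10, I2, R12, I3} → V_3 = -0.03482+0.0007039j
Node n4: branches {R2, R3, R4, I1, R5, R6, R9, R10, I2} → V_4 = 0.06388-1.114e-06j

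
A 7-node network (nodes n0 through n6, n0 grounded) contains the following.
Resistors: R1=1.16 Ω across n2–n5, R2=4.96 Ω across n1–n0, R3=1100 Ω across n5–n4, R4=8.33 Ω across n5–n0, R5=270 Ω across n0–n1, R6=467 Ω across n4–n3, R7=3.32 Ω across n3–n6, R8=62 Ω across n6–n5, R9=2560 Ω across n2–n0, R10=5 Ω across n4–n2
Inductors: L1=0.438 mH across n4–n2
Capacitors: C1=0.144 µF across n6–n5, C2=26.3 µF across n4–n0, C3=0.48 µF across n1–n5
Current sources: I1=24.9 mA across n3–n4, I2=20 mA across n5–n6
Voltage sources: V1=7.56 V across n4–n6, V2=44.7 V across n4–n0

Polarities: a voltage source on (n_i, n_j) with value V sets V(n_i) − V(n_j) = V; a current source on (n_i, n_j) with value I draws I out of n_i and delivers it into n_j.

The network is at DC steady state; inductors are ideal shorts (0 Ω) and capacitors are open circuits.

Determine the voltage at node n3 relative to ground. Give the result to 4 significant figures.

MNA unknowns: 6 node voltages V₁..V_6 plus 3 source currents (L1, V1, V2)
R1: Y=0.8621 on G[2,5]
R2: Y=0.2016 on G[1,0]
R3: Y=0.0009091 on G[5,4]
R4: Y=0.1200 on G[5,0]
R5: Y=0.003704 on G[0,1]
R6: Y=0.002141 on G[4,3]
L1: row V4−V2=0, i_L1 at 4,2
R7: Y=0.3012 on G[3,6]
R8: Y=0.01613 on G[6,5]
C1: Y=0.000 on G[6,5]
R9: Y=0.0003906 on G[2,0]
C2: Y=0.000 on G[4,0]
I1: z[3]−=0.0249, z[4]+=0.0249
R10: Y=0.2000 on G[4,2]
I2: z[5]−=0.02, z[6]+=0.02
C3: Y=0.000 on G[1,5]
V1: row V4−V6=7.56, i_V1 at 4,6
V2: row V4−V0=44.7, i_V2 at 4,0
solve → V1=0.000, V2=44.70, V3=37.11, V4=44.70, V5=39.19, V6=37.14
aux → i_L1=4.770, i_V1=-0.04437, i_V2=-4.722

37.11 V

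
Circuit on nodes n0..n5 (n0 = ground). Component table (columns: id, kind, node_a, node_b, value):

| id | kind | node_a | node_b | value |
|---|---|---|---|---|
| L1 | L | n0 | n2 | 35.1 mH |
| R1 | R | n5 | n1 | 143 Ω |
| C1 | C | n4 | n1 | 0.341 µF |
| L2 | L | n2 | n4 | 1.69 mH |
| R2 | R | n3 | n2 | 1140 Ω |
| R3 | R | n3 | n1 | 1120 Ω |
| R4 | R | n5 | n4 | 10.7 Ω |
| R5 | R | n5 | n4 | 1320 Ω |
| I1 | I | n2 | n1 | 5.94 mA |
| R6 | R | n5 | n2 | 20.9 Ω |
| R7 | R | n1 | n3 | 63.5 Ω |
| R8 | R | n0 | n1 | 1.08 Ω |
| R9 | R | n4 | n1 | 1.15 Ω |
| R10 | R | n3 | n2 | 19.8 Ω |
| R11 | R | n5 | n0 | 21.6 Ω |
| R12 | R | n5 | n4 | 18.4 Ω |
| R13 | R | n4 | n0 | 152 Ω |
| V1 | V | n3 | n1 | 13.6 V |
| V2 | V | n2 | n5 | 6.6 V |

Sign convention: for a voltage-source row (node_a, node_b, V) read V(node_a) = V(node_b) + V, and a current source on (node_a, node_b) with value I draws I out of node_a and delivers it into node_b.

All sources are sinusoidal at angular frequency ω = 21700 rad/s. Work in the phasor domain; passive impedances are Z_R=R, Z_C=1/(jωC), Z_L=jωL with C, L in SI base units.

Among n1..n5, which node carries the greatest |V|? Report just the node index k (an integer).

Element admittances at ω=21700 rad/s:
  Y(L1) = 0.000-0.001313j S between n0,n2
  Y(R1) = 0.006993+0.000j S between n5,n1
  Y(C1) = 0.000+0.007400j S between n4,n1
  Y(L2) = 0.000-0.02727j S between n2,n4
  Y(R2) = 0.0008772+0.000j S between n3,n2
  Y(R3) = 0.0008929+0.000j S between n3,n1
  Y(R4) = 0.09346+0.000j S between n5,n4
  Y(R5) = 0.0007576+0.000j S between n5,n4
  I1: injects 0.00594 A into n1 (from n2)
  Y(R6) = 0.04785+0.000j S between n5,n2
  Y(R7) = 0.01575+0.000j S between n1,n3
  Y(R8) = 0.9259+0.000j S between n0,n1
  Y(R9) = 0.8696+0.000j S between n4,n1
  Y(R10) = 0.05051+0.000j S between n3,n2
  Y(R11) = 0.04630+0.000j S between n5,n0
  Y(R12) = 0.05435+0.000j S between n5,n4
  Y(R13) = 0.006579+0.000j S between n4,n0
  V1: constraint V(n3)−V(n1) = 13.6
  V2: constraint V(n2)−V(n5) = 6.6
Assemble and solve the 7×7 MNA system:
  V(n1)=-0.07092-0.02824j  V(n2)=7.972+0.8075j  V(n3)=13.53-0.02824j  V(n4)=0.1627-0.1164j  V(n5)=1.372+0.8075j
  i(V1)=-0.5118+0.04294j  i(V2)=-0.06246+0.1805j

3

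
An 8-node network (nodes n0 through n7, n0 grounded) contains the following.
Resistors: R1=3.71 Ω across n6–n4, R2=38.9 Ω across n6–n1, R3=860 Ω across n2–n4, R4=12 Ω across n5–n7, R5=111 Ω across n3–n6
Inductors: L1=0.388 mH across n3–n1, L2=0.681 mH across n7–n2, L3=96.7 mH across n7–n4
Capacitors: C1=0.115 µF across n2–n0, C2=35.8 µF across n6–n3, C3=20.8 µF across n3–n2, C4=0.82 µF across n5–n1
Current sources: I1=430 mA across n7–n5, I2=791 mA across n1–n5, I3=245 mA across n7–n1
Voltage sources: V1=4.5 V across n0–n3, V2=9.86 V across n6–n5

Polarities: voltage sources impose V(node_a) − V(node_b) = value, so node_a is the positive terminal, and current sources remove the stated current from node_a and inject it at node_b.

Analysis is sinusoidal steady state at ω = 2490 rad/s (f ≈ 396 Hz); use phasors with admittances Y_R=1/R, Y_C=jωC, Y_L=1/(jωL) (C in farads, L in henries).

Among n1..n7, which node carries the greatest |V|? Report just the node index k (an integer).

2

MNA unknowns: 7 node voltages V₁..V_7 plus 2 source currents (V1, V2)
R1: Y=0.2695+0.000j on G[6,4]
R2: Y=0.02571+0.000j on G[6,1]
L1: Y=0.000-1.035j on G[3,1]
C1: Y=0.000+0.0002863j on G[2,0]
I1: z[7]−=0.43, z[5]+=0.43
L2: Y=0.000-0.5897j on G[7,2]
I2: z[1]−=0.791, z[5]+=0.791
L3: Y=0.000-0.004153j on G[7,4]
R3: Y=0.001163+0.000j on G[2,4]
C2: Y=0.000+0.08914j on G[6,3]
R4: Y=0.08333+0.000j on G[5,7]
R5: Y=0.009009+0.000j on G[3,6]
I3: z[7]−=0.245, z[1]+=0.245
C3: Y=0.000+0.05179j on G[3,2]
C4: Y=0.000+0.002042j on G[5,1]
V1: row V0−V3=4.5, i_V1 at 0,3
V2: row V6−V5=9.86, i_V2 at 6,5
solve → V1=-4.402-0.3346j, V2=-14.79+1.629j, V3=-4.500+0.000j, V4=3.071-3.788j, V5=-6.792-4.072j, V6=3.068-4.072j, V7=-13.89+1.450j
aux → i_V1=-0.0004666-0.004234j, i_V2=-0.6222-0.4651j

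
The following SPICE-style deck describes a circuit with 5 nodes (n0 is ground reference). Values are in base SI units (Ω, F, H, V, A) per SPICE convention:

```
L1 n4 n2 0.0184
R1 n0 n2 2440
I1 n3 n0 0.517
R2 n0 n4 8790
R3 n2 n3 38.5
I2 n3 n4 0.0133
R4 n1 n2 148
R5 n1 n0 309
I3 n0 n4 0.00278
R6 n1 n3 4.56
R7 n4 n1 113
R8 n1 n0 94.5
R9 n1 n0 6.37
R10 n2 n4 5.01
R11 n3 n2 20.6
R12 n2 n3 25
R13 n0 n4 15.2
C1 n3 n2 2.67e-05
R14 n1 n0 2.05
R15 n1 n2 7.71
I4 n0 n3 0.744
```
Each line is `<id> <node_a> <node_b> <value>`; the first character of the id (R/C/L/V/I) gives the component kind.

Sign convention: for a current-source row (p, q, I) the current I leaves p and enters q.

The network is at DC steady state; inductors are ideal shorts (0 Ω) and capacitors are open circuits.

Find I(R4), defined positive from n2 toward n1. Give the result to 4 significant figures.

0.001645 A

Apply KCL at each of the 4 non-ground nodes and solve the resulting linear system.
Node n1: branches {R4, R5, R6, R7, R8, R9, R14, R15} → V_1 = 0.2947
Node n2: branches {L1, R1, R3, R4, R10, R11, R12, C1, R15} → V_2 = 0.5382
Node n3: branches {I1, R3, I2, R6, R11, R12, C1, I4} → V_3 = 1.018
Node n4: branches {L1, R2, I2, I3, R7, R10, R13} → V_4 = 0.5382
Source currents: i(L1)=-0.02154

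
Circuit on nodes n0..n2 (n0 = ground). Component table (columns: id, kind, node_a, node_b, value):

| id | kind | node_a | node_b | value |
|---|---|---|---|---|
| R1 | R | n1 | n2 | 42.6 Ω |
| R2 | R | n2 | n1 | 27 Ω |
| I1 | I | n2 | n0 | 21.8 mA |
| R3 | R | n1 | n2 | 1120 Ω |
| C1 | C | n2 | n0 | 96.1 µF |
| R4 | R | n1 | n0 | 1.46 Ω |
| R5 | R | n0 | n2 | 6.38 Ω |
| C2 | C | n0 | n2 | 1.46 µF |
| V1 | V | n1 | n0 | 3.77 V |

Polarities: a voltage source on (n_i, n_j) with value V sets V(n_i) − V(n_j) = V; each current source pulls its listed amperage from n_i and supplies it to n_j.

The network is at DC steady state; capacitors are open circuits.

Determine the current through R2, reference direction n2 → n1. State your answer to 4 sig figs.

MNA unknowns: 2 node voltages V₁..V_2 plus 1 source current (V1)
R1: Y=0.02347 on G[1,2]
R2: Y=0.03704 on G[2,1]
I1: z[2]−=0.0218, z[0]+=0.0218
R3: Y=0.0008929 on G[1,2]
C1: Y=0.000 on G[2,0]
R4: Y=0.6849 on G[1,0]
R5: Y=0.1567 on G[0,2]
C2: Y=0.000 on G[0,2]
V1: row V1−V0=3.77, i_V1 at 1,0
solve → V1=3.770, V2=0.9613
aux → i_V1=-2.755

-0.1040 A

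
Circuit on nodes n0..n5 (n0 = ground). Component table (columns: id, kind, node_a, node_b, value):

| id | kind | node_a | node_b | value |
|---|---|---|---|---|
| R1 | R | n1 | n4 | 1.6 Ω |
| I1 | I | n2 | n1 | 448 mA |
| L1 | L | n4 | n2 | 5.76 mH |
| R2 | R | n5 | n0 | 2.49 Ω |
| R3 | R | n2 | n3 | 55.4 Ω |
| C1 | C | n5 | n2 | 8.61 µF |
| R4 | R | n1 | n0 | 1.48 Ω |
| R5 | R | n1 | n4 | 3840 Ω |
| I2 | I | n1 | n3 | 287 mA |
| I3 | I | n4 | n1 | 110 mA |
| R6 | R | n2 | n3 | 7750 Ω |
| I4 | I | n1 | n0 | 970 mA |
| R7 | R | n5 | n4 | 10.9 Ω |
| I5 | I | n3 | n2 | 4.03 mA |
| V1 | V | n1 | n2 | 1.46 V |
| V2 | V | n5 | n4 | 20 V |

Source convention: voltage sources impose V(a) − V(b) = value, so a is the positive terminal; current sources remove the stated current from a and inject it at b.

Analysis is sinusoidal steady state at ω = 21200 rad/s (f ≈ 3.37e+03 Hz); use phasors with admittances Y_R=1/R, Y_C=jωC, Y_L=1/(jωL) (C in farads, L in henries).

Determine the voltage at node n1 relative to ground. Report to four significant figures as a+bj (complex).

Element admittances at ω=21200 rad/s:
  Y(R1) = 0.6250+0.000j S between n1,n4
  I1: injects 0.448 A into n1 (from n2)
  Y(L1) = 0.000-0.008189j S between n4,n2
  Y(R2) = 0.4016+0.000j S between n5,n0
  Y(R3) = 0.01805+0.000j S between n2,n3
  Y(C1) = 0.000+0.1825j S between n5,n2
  Y(R4) = 0.6757+0.000j S between n1,n0
  Y(R5) = 0.0002604+0.000j S between n1,n4
  I2: injects 0.287 A into n3 (from n1)
  I3: injects 0.11 A into n1 (from n4)
  Y(R6) = 0.0001290+0.000j S between n2,n3
  I4: injects 0.97 A into n0 (from n1)
  Y(R7) = 0.09174+0.000j S between n5,n4
  I5: injects 0.00403 A into n2 (from n3)
  V1: constraint V(n1)−V(n2) = 1.46
  V2: constraint V(n5)−V(n4) = 20
Assemble and solve the 7×7 MNA system:
  V(n1)=-6.082+1.208j  V(n2)=-7.542+1.208j  V(n3)=8.023+1.208j  V(n4)=-12.18-2.032j  V(n5)=7.817-2.032j
  i(V1)=-0.4038-2.842j  i(V2)=-5.566-1.988j

-6.082+1.208j V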